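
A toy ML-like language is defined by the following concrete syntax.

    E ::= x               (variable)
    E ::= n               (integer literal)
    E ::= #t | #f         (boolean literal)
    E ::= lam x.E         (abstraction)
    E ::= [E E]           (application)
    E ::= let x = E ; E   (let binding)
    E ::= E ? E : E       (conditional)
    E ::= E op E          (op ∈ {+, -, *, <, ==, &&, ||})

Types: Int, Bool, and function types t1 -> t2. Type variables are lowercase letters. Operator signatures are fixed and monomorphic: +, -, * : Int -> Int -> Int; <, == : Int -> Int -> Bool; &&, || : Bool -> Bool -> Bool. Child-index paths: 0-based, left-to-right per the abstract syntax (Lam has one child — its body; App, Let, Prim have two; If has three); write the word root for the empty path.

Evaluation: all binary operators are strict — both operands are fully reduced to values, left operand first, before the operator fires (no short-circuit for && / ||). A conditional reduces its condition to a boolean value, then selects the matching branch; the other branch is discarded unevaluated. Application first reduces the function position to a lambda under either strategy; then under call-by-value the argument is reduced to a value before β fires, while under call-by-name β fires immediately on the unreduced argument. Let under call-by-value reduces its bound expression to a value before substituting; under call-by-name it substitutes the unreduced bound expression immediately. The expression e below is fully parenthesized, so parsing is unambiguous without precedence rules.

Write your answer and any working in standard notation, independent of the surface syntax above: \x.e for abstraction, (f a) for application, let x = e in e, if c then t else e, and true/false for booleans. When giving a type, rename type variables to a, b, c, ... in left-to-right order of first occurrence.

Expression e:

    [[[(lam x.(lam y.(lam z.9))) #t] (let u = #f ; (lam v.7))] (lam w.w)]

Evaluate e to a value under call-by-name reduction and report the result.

Answer: 9

Trace:
step 0: ((((\x.(\y.(\z.9))) true) (let u = false in (\v.7))) (\w.w))
step 1: [beta@0.0] (((\y.(\z.9)) (let u = false in (\v.7))) (\w.w))
step 2: [beta@0] ((\z.9) (\w.w))
step 3: [beta@root] 9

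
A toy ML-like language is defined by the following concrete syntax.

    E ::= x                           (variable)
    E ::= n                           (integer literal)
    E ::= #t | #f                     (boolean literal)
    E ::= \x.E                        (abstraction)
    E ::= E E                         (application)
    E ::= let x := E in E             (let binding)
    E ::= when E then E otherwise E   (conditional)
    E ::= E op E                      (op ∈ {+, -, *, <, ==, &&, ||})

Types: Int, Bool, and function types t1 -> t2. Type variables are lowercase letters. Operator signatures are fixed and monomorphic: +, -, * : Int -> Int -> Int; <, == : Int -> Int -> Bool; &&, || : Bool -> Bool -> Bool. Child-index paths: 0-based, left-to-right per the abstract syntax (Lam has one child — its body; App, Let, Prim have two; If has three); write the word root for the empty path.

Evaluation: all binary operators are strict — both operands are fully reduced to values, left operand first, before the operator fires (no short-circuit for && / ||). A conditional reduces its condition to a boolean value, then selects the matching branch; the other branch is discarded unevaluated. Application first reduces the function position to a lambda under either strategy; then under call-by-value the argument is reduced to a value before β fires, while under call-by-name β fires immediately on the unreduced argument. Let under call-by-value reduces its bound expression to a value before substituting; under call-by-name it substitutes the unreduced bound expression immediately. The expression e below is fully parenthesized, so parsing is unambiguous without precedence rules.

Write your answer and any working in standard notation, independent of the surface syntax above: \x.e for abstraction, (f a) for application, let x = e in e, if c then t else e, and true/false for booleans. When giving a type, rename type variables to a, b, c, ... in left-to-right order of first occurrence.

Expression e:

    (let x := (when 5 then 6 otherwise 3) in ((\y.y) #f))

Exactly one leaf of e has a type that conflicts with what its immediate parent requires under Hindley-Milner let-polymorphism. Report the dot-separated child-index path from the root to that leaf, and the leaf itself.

Working:
  unify Int ~ Bool
  FAIL: mismatch Int ~ Bool

Answer: 0.0 : 5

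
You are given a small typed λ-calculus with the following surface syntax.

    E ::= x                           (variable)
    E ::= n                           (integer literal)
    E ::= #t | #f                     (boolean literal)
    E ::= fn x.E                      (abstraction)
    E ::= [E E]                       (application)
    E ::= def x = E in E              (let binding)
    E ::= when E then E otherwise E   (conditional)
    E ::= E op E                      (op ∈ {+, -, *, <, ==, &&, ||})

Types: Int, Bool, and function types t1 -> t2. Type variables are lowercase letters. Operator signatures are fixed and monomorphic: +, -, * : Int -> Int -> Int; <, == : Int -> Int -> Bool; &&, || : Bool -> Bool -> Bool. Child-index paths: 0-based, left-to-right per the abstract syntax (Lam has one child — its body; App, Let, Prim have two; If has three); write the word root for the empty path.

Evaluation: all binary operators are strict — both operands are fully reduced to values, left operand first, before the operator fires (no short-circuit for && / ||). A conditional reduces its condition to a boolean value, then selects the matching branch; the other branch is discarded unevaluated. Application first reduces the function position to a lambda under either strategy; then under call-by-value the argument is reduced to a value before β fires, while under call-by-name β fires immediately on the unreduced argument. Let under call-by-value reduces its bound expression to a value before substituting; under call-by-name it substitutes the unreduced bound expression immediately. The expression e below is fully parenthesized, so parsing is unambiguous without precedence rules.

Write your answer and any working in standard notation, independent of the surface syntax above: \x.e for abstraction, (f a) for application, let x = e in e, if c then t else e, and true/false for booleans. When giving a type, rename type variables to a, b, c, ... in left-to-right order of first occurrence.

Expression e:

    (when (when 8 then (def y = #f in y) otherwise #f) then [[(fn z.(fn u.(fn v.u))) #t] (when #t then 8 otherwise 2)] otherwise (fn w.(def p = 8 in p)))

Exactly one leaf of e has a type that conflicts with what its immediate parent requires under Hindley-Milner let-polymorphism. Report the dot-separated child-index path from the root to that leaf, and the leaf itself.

Working:
  unify Int ~ Bool
  FAIL: mismatch Int ~ Bool

Answer: 0.0 : 8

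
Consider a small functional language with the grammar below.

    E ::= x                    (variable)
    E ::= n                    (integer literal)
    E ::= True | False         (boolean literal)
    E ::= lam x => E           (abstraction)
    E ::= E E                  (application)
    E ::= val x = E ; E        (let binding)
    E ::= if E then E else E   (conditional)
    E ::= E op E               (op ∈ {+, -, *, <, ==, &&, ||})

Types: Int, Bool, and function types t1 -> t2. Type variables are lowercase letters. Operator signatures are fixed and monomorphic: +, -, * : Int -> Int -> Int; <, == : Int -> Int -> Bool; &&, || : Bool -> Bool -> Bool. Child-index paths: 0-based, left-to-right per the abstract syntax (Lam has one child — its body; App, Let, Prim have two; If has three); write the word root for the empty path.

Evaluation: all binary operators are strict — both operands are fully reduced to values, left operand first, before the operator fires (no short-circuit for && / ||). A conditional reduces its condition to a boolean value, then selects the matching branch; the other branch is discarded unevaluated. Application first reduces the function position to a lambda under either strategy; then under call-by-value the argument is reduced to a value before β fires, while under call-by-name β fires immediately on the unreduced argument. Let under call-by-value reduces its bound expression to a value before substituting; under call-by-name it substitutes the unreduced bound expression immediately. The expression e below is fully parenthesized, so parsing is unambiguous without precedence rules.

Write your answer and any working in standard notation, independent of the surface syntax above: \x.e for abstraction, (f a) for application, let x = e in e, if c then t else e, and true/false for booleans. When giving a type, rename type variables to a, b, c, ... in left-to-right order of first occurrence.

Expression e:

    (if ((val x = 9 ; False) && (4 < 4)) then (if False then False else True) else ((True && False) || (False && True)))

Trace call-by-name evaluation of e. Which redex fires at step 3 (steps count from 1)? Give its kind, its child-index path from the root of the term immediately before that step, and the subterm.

Trace:
step 0: (if ((let x = 9 in false) && (4 < 4)) then (if false then false else true) else ((true && false) || (false && true)))
step 1: [let@0.0] (if (false && (4 < 4)) then (if false then false else true) else ((true && false) || (false && true)))
step 2: [delta@0.1] (if (false && false) then (if false then false else true) else ((true && false) || (false && true)))
step 3: [delta@0] (if false then (if false then false else true) else ((true && false) || (false && true)))

Answer: delta at 0 : (false && false)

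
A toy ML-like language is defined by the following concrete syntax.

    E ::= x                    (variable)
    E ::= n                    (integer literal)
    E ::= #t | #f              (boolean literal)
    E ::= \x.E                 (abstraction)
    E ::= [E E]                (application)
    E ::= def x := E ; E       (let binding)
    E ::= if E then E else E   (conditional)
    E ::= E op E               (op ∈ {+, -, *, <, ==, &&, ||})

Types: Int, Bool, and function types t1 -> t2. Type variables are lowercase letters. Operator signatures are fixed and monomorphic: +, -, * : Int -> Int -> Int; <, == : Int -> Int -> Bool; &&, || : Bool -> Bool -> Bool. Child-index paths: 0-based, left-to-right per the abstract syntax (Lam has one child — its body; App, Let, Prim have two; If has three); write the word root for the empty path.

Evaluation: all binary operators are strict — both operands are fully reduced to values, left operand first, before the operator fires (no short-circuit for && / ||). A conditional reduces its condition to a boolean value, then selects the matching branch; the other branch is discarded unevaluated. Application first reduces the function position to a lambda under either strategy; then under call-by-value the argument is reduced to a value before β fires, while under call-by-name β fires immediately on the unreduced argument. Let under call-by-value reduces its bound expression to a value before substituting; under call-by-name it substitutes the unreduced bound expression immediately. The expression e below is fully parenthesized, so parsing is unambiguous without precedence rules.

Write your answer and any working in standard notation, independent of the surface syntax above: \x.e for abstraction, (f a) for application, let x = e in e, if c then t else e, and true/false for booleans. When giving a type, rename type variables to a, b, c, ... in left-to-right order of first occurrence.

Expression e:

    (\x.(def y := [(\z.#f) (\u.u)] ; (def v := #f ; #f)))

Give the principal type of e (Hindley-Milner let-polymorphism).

Working:
\z._ : b -> Bool
u : c
\u._ : c -> c
  unify b -> Bool ~ (c -> c) -> d
  unify b ~ c -> c
  unify Bool ~ d
_ _ : Bool
let y : Bool
let v : Bool
\x._ : a -> Bool

Answer: a -> Bool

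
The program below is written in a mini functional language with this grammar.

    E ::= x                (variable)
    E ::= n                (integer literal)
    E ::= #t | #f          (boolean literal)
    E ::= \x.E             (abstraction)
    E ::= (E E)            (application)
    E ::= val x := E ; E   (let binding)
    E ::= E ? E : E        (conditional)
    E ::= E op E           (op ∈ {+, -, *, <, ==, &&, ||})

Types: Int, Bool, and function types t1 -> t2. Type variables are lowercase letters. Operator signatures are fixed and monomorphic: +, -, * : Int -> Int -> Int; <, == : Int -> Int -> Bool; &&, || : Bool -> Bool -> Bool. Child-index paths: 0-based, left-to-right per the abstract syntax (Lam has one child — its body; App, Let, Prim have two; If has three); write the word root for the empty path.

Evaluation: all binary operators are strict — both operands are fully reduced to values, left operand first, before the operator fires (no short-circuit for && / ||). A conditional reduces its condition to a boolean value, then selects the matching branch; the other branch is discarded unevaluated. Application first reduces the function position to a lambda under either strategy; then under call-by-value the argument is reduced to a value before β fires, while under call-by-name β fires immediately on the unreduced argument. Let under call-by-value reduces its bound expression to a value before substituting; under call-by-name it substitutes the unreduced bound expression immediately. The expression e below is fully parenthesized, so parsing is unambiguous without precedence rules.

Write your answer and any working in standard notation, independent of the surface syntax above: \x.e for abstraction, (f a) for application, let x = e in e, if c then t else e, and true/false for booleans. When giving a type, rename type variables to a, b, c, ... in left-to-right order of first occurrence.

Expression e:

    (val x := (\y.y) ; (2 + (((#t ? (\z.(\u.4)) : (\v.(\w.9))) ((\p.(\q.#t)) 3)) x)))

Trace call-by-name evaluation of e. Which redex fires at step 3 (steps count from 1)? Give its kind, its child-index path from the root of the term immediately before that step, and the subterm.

Answer: beta at 1.0 : ((\z.(\u.4)) ((\p.(\q.true)) 3))

Trace:
step 0: (let x = (\y.y) in (2 + (((if true then (\z.(\u.4)) else (\v.(\w.9))) ((\p.(\q.true)) 3)) x)))
step 1: [let@root] (2 + (((if true then (\z.(\u.4)) else (\v.(\w.9))) ((\p.(\q.true)) 3)) (\y.y)))
step 2: [if@1.0.0] (2 + (((\z.(\u.4)) ((\p.(\q.true)) 3)) (\y.y)))
step 3: [beta@1.0] (2 + ((\u.4) (\y.y)))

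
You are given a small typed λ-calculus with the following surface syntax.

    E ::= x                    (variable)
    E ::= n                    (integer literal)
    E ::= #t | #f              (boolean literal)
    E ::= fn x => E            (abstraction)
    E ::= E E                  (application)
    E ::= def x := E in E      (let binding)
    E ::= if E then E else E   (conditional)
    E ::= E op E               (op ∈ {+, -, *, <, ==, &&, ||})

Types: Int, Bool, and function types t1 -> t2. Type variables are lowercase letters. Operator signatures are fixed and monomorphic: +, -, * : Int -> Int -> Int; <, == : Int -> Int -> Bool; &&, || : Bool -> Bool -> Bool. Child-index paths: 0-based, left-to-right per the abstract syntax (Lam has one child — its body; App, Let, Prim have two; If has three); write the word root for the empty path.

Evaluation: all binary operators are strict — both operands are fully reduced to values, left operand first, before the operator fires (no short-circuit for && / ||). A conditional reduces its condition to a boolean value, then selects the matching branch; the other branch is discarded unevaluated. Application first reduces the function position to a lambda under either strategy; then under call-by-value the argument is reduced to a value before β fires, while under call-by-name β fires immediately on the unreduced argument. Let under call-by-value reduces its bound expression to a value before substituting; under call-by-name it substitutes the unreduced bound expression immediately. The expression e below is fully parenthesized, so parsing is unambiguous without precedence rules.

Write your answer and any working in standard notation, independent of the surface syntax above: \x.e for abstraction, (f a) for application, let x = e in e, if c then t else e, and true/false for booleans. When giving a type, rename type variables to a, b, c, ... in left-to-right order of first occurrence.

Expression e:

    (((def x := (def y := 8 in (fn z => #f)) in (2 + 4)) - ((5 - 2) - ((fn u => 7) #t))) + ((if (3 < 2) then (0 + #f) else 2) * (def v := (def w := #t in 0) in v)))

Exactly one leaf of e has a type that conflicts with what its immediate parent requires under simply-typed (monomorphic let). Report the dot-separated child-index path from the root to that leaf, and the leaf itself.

Working:
let y : Int
\z._ : a -> Bool
let x : a -> Bool
  unify Int ~ Int
  unify Int ~ Int
  unify Int ~ Int
  unify Int ~ Int
  unify Int ~ Int
  unify Int ~ Int
\u._ : b -> Int
  unify b -> Int ~ Bool -> c
  unify b ~ Bool
  unify Int ~ c
_ _ : Int
  unify Int ~ Int
  unify Int ~ Int
  unify Int ~ Int
  unify Int ~ Int
  unify Int ~ Int
  unify Bool ~ Bool
  unify Int ~ Int
  unify Bool ~ Int
  FAIL: mismatch Bool ~ Int

Answer: 1.0.1.1 : false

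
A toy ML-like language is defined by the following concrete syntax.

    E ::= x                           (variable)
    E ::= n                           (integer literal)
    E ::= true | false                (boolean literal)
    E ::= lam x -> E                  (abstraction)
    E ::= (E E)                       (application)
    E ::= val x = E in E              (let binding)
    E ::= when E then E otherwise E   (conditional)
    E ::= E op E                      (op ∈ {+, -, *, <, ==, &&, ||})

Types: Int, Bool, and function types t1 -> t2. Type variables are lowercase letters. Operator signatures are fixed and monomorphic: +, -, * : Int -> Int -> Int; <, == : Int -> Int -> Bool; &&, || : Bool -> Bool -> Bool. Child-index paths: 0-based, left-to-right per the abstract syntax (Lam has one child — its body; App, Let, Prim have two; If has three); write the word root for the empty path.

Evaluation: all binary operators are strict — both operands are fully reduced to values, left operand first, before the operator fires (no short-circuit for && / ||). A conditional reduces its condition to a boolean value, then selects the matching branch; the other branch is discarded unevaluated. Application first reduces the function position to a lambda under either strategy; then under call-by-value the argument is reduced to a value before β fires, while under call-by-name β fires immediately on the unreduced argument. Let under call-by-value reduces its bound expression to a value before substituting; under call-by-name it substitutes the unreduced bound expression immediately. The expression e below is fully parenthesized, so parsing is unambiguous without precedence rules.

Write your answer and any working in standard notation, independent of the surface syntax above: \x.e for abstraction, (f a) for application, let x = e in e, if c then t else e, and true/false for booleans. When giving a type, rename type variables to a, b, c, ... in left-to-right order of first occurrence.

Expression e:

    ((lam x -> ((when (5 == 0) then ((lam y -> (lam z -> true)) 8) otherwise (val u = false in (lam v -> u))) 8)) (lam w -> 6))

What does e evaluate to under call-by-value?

Answer: false

Trace:
step 0: ((\x.((if (5 == 0) then ((\y.(\z.true)) 8) else (let u = false in (\v.u))) 8)) (\w.6))
step 1: [beta@root] ((if (5 == 0) then ((\y.(\z.true)) 8) else (let u = false in (\v.u))) 8)
step 2: [delta@0.0] ((if false then ((\y.(\z.true)) 8) else (let u = false in (\v.u))) 8)
step 3: [if@0] ((let u = false in (\v.u)) 8)
step 4: [let@0] ((\v.false) 8)
step 5: [beta@root] false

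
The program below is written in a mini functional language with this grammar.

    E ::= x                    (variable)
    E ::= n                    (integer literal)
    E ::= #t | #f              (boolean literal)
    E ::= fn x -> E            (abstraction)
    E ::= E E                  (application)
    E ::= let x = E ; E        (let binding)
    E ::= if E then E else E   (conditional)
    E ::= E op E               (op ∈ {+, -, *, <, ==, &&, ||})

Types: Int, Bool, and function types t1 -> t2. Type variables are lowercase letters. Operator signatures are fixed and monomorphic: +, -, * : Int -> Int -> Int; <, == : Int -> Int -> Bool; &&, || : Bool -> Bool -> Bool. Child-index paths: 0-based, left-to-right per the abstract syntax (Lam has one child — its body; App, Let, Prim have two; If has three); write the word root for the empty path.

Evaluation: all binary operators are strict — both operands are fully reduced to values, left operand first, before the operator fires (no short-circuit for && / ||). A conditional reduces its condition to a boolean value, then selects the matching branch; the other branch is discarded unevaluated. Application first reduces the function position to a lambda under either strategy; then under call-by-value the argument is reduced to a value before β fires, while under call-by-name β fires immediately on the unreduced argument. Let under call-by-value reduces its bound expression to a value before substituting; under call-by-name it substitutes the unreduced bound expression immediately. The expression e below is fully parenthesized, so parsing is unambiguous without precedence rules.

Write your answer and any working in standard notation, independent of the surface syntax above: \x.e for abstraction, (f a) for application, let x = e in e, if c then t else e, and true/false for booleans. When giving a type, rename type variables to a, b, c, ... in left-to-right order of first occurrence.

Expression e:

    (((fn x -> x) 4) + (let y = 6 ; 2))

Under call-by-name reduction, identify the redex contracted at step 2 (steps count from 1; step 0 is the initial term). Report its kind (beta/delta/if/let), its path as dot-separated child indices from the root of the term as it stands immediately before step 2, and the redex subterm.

Answer: let at 1 : (let y = 6 in 2)

Derivation:
step 0: (((\x.x) 4) + (let y = 6 in 2))
step 1: [beta@0] (4 + (let y = 6 in 2))
step 2: [let@1] (4 + 2)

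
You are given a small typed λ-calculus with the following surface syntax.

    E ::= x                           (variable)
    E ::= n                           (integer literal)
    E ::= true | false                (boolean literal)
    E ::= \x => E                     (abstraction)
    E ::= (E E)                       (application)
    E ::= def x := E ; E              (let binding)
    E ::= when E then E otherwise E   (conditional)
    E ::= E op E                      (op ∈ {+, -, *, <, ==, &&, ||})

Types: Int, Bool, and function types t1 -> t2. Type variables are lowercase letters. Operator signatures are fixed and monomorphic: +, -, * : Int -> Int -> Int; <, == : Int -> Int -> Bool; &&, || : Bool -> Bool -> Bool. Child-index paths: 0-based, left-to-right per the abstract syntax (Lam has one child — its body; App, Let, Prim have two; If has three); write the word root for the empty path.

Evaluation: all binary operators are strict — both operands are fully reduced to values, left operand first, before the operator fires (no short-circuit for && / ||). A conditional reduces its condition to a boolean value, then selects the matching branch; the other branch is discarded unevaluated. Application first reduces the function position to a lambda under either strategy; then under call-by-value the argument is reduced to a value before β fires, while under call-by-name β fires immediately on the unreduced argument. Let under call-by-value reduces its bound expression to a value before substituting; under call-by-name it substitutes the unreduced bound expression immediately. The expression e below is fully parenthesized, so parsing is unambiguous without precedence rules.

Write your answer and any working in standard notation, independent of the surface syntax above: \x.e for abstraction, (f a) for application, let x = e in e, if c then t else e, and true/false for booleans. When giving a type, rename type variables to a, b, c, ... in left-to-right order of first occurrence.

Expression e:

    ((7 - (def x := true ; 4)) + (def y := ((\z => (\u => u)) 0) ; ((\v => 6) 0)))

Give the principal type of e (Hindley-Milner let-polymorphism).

Answer: Int

Working:
  unify Int ~ Int
let x : Bool
  unify Int ~ Int
  unify Int ~ Int
u : b
\u._ : b -> b
\z._ : a -> b -> b
  unify a -> b -> b ~ Int -> c
  unify a ~ Int
  unify b -> b ~ c
_ _ : b -> b
let y : forall. b -> b
\v._ : d -> Int
  unify d -> Int ~ Int -> e
  unify d ~ Int
  unify Int ~ e
_ _ : Int
  unify Int ~ Int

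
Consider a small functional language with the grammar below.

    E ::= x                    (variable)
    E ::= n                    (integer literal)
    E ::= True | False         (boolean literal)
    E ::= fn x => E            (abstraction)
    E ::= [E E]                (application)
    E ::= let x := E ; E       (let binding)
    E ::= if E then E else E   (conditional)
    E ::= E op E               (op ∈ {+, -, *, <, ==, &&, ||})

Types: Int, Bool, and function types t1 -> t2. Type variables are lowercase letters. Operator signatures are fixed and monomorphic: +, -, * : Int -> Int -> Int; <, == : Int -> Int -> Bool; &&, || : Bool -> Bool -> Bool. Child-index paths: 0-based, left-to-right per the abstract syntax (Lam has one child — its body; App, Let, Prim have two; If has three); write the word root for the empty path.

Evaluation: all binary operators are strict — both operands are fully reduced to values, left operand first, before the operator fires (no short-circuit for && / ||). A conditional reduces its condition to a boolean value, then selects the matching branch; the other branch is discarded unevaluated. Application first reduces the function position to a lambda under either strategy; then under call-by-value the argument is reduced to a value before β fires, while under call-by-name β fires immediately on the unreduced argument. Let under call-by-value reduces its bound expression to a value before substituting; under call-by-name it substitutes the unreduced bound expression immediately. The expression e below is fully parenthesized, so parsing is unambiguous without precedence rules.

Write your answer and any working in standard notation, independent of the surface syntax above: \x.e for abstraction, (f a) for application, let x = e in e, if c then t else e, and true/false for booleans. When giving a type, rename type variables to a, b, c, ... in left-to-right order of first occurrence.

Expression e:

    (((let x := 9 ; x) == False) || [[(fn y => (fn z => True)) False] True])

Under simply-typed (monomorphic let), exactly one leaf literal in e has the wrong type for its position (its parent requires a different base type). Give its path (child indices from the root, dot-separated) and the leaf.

Answer: 0.1 : false

Derivation:
let x : Int
x : Int
  unify Int ~ Int
  unify Bool ~ Int
  FAIL: mismatch Bool ~ Int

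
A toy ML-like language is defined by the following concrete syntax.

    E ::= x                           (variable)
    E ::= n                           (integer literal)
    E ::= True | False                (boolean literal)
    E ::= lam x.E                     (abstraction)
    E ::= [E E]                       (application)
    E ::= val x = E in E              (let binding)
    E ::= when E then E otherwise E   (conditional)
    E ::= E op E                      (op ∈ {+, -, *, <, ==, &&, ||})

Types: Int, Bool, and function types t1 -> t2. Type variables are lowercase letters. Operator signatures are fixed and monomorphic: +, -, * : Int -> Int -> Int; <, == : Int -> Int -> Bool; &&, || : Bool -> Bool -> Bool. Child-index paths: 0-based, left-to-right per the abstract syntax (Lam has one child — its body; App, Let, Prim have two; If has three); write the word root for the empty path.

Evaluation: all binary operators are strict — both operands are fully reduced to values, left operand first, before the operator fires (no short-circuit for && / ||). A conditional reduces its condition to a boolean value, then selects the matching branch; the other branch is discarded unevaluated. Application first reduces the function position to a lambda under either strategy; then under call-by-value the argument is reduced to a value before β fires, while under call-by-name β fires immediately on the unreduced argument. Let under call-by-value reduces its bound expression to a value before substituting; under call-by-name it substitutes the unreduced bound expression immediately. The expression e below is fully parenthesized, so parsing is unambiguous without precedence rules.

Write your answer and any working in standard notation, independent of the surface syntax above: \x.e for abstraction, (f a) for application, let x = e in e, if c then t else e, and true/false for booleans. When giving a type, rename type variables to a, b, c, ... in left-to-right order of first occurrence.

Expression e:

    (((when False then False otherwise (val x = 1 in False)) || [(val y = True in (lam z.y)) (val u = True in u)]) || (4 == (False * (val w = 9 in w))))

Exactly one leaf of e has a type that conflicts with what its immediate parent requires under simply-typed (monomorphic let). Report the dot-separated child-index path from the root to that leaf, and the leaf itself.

Answer: 1.1.0 : false

Trace:
  unify Bool ~ Bool
let x : Int
  unify Bool ~ Bool
  unify Bool ~ Bool
let y : Bool
y : Bool
\z._ : a -> Bool
let u : Bool
u : Bool
  unify a -> Bool ~ Bool -> b
  unify a ~ Bool
  unify Bool ~ b
_ _ : Bool
  unify Bool ~ Bool
  unify Bool ~ Bool
  unify Int ~ Int
  unify Bool ~ Int
  FAIL: mismatch Bool ~ Int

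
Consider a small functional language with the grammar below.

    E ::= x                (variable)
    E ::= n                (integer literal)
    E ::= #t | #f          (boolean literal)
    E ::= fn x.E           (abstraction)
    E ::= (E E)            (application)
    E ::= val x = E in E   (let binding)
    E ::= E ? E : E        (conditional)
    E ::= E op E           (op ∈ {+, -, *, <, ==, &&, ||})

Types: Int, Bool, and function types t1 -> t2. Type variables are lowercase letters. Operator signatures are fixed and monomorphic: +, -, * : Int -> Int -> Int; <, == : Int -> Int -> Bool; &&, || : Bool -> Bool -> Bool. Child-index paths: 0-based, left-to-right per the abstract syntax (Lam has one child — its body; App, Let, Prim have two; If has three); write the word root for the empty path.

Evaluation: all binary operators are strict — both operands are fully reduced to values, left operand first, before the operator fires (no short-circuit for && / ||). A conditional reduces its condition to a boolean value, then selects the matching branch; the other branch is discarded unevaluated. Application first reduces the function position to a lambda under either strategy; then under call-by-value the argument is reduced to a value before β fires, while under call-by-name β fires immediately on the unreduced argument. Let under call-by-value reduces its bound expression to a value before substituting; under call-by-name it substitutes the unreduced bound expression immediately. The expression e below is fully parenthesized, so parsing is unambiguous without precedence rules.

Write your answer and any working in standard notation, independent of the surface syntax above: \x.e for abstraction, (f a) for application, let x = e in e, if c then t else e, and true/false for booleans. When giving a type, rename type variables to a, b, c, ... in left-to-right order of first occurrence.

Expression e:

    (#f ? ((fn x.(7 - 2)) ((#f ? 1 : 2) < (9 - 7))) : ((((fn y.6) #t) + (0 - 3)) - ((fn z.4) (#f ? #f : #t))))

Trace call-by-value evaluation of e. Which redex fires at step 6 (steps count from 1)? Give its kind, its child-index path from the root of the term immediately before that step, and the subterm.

Answer: beta at 1 : ((\z.4) true)

Trace:
step 0: (if false then ((\x.(7 - 2)) ((if false then 1 else 2) < (9 - 7))) else ((((\y.6) true) + (0 - 3)) - ((\z.4) (if false then false else true))))
step 1: [if@root] ((((\y.6) true) + (0 - 3)) - ((\z.4) (if false then false else true)))
step 2: [beta@0.0] ((6 + (0 - 3)) - ((\z.4) (if false then false else true)))
step 3: [delta@0.1] ((6 + -3) - ((\z.4) (if false then false else true)))
step 4: [delta@0] (3 - ((\z.4) (if false then false else true)))
step 5: [if@1.1] (3 - ((\z.4) true))
step 6: [beta@1] (3 - 4)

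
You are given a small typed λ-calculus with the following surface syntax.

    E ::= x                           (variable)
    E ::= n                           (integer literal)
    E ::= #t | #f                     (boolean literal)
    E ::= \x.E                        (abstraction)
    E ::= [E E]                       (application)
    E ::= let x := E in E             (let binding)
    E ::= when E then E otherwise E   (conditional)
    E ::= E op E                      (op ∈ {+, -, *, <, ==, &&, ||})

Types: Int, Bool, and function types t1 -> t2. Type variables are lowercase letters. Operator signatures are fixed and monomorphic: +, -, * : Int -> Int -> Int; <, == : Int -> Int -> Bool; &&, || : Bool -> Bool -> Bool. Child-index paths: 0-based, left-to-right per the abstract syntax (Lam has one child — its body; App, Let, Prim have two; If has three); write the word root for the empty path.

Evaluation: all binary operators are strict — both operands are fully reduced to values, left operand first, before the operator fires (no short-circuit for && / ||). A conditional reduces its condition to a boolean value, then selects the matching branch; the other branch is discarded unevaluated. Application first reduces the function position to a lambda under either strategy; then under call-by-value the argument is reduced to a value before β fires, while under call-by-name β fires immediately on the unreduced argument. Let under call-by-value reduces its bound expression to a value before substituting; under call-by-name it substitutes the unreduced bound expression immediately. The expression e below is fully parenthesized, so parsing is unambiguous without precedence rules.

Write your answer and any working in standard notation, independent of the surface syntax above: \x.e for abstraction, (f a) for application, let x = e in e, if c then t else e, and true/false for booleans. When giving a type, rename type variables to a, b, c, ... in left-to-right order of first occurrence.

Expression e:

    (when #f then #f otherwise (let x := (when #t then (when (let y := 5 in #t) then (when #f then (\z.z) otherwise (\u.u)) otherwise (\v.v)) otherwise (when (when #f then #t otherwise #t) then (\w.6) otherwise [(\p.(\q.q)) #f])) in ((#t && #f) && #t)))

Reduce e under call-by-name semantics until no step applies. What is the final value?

Working:
step 0: (if false then false else (let x = (if true then (if (let y = 5 in true) then (if false then (\z.z) else (\u.u)) else (\v.v)) else (if (if false then true else true) then (\w.6) else ((\p.(\q.q)) false))) in ((true && false) && true)))
step 1: [if@root] (let x = (if true then (if (let y = 5 in true) then (if false then (\z.z) else (\u.u)) else (\v.v)) else (if (if false then true else true) then (\w.6) else ((\p.(\q.q)) false))) in ((true && false) && true))
step 2: [let@root] ((true && false) && true)
step 3: [delta@0] (false && true)
step 4: [delta@root] false

Answer: false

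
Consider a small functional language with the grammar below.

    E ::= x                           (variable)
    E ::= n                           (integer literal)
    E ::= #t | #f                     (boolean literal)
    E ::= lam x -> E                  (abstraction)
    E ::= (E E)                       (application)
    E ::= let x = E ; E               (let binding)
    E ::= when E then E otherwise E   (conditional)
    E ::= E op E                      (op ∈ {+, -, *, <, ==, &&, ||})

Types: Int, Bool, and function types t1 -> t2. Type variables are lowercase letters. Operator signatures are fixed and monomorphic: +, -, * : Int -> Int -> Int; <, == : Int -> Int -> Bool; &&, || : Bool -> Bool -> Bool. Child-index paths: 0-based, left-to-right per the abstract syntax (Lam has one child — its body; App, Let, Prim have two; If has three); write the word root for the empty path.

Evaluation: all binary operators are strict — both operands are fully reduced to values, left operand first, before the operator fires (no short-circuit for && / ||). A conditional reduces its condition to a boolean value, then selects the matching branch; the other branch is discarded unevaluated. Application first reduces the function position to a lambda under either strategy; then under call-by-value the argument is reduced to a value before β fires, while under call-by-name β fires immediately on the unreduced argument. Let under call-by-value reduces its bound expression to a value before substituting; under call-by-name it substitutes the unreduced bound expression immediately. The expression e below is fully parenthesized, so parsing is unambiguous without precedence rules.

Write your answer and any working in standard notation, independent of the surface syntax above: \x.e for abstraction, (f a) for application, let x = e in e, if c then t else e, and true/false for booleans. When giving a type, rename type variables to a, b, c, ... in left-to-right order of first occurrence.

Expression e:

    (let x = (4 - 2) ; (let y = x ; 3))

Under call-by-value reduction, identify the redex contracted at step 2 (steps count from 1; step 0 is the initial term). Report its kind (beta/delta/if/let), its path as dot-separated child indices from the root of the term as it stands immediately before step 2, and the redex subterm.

Answer: let at root : (let x = 2 in (let y = x in 3))

Derivation:
step 0: (let x = (4 - 2) in (let y = x in 3))
step 1: [delta@0] (let x = 2 in (let y = x in 3))
step 2: [let@root] (let y = 2 in 3)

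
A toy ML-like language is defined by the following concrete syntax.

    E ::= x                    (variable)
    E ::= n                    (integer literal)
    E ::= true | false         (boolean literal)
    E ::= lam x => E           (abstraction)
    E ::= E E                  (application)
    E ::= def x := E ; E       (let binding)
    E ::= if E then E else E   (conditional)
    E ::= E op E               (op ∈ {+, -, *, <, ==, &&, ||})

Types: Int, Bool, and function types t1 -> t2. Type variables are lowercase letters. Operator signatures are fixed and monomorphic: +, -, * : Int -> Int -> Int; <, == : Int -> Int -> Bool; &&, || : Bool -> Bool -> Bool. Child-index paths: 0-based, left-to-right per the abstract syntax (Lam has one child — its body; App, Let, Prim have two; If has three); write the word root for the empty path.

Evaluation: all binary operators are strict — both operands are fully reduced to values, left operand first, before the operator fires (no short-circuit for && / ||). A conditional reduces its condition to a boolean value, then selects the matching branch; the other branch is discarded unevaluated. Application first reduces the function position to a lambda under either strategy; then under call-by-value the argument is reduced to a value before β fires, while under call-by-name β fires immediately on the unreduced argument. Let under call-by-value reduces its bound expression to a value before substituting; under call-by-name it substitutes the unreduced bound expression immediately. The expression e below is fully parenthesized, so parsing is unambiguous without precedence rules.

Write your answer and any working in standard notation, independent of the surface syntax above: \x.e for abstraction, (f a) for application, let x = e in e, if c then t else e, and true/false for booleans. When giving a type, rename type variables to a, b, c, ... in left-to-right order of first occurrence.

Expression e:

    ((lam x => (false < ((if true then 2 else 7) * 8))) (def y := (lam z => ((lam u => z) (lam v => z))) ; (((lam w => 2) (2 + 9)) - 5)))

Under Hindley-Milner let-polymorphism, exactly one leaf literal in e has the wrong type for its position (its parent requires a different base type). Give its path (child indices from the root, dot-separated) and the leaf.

Derivation:
  unify Bool ~ Int
  FAIL: mismatch Bool ~ Int

Answer: 0.0.0 : false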